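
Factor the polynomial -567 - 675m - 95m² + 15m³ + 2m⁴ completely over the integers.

(2m + 9)(m + 1)(m + 9)(m - 7)

By the rational root theorem, m = -9/2 is a root, giving the factor (2m + 9) and quotient m³ + 3m² - 61m - 63.
Then m = 7 is a root, so (m - 7) is a factor; dividing leaves m² + 10m + 9.
The remaining quadratic factors as (m + 1)(m + 9).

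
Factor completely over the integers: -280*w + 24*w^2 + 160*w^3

8*w*(4*w - 5)*(5*w + 7)

Pull out the common factor 8*w, then factor the remaining trinomial.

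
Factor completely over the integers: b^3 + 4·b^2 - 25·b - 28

(b + 1)·(b + 7)·(b - 4)

Trying the rational-root candidates, b = -1 is a root, giving the factor (b + 1) and quotient b^2 + 3·b - 28.
The remaining quadratic factors as (b + 7)(b - 4).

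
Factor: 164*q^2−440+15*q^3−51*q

Among the possible rational roots, q = −11 is a root, giving the factor (q+11) and quotient 15*q^2−q−40.
The remaining quadratic factors as (3*q−5)(5*q+8).

(3*q−5)*(5*q+8)*(q+11)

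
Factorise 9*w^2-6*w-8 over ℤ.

(3*w+2)*(3*w-4)

Need a pair with product 9·(-8) = -72 and sum -6: that's 6 and -12.
Split the middle term: 9*w^2+6*w - 12*w-8 = 3*w*(3*w+2) - 4*(3*w+2).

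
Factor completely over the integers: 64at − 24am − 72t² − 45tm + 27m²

(8t − 3m)(8a − 9t − 9m)

Group: 8t(8a − 9t − 9m) − 3m(8a − 9t − 9m); both groups contain (8a − 9t − 9m).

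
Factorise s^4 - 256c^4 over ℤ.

(s - 4c)(s + 4c)(s^2 + 16c^2)

Write as (s^2)² − (16c^2)², then factor s^2 - 16c^2 once more.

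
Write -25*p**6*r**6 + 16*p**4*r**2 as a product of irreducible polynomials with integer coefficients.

-p**4*r**2*(5*p*r**2 + 4)*(5*p*r**2 - 4)

Pull out the common factor p**4*r**2, leaving -25*p**2*r**4 + 16.
Recognize a difference of squares with the parts 4 and 5*p*r**2.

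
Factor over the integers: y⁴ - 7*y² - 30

(y² + 3)*(y² - 10)

Substitute u = y² to get a quadratic in u, then factor.
y² - 10 is irreducible over ℤ (10 is not a perfect square).
y² + 3 is irreducible over ℤ (always positive, so no real roots).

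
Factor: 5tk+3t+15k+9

Group as (5tk+3t) + (15k+9) = t(5k+3) + 3(5k+3).
Both groups share the factor (5k+3).

(5k+3)(t+3)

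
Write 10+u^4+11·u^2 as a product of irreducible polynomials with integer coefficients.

Substitute w = u^2 to get a quadratic in w, then factor.
u^2+1 is irreducible over ℤ (sum of squares).
u^2+10 is irreducible over ℤ (always positive, so no real roots).

(u^2+1)·(u^2+10)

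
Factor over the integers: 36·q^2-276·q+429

Pull out the common factor 3, then factor the remaining trinomial.

3·(2·q-11)·(6·q-13)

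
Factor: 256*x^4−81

(4*x+3)*(4*x−3)*(16*x^2+9)

(4*x)⁴ − (3)⁴ = ((4*x)² − (3)²)((4*x)² + (3)²); the first factor splits again, the second (16*x^2+9) is irreducible.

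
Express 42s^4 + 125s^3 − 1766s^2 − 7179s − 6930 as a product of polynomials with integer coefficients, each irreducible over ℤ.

Testing divisors of the constant over divisors of the leading coefficient, s = −11/6 is a root, so (6s + 11) divides it; the quotient is 7s^3 + 8s^2 − 309s − 630.
Continuing, s = −6 is a root, giving the factor (s + 6) and quotient 7s^2 − 34s − 105.
The remaining quadratic factors as (s − 7)(7s + 15).

(6s + 11)(7s + 15)(s + 6)(s − 7)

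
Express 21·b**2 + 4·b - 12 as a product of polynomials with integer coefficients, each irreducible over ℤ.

(3·b - 2)·(7·b + 6)

Need a pair with product 21·(-12) = -252 and sum 4: that's -14 and 18.
Split the middle term: 21·b**2 - 14·b + 18·b - 12 = 7·b·(3·b - 2) + 6·(3·b - 2).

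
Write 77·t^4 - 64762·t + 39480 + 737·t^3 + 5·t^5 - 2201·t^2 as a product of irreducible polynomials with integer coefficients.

By the rational root theorem, t = -10 is a root, giving the factor (t + 10) and quotient 5·t^4 + 27·t^3 + 467·t^2 - 6871·t + 3948.
Continuing, t = 3/5 is a root, giving the factor (5·t - 3) and quotient t^3 + 6·t^2 + 97·t - 1316.
Then t = 7 is a root, so (t - 7) divides it; the quotient is t^2 + 13·t + 188.
The quadratic t^2 + 13·t + 188 has discriminant -583 < 0 and is irreducible over ℤ.

(5·t - 3)·(t + 10)·(t - 7)·(t^2 + 13·t + 188)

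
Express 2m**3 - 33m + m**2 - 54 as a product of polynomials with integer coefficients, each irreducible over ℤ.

(2m - 9)(m + 2)(m + 3)

Among the possible rational roots, m = -2 is a root, so (m + 2) divides it; the quotient is 2m**2 - 3m - 27.
The remaining quadratic factors as (2m - 9)(m + 3).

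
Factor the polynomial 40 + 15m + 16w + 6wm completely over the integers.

(2w + 5)(3m + 8)

Group as (6wm + 16w) + (15m + 40) = 2w(3m + 8) + 5(3m + 8).
Both groups share the factor (3m + 8).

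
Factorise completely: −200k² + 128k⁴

Factor out 8k², leaving 16k² − 25, which is a difference of two squares.

8k²(4k + 5)(4k − 5)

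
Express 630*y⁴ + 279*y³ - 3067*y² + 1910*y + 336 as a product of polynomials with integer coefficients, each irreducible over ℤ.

(3*y + 8)*(5*y - 6)*(6*y - 7)*(7*y + 1)

Trying the rational-root candidates, y = -1/7 is a root, so (7*y + 1) is a factor; dividing leaves 90*y³ + 27*y² - 442*y + 336.
Next, y = -8/3 is a root, so (3*y + 8) is a factor; dividing leaves 30*y² - 71*y + 42.
The remaining quadratic factors as (6*y - 7)(5*y - 6).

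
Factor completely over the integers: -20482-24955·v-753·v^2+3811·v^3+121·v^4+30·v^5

Among the possible rational roots, v = -11/6 is a root, so (6·v+11) is a factor; dividing leaves 5·v^4+11·v^3+615·v^2-1253·v-1862.
Next, v = -1 is a root, so (v+1) is a factor; dividing leaves 5·v^3+6·v^2+609·v-1862.
Continuing, v = 14/5 is a root, giving the factor (5·v-14) and quotient v^2+4·v+133.
The quadratic v^2+4·v+133 has discriminant -516 < 0 and is irreducible over ℤ.

(5·v-14)·(6·v+11)·(v+1)·(v^2+4·v+133)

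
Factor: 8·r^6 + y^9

(y^3 + 2·r^2)·(y^6 - 2·y^3·r^2 + 4·r^4)

Recognize a sum of cubes with the parts y^3 and 2·r^2.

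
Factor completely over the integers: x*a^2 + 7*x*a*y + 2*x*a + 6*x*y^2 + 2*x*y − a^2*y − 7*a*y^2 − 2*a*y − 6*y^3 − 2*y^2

(a + 6*y + 2)*(a + y)*(x − y)

Group: x*(a^2 + 7*a*y + 2*a + 6*y^2 + 2*y) − y*(a^2 + 7*a*y + 2*a + 6*y^2 + 2*y); both groups contain (a^2 + 7*a*y + 2*a + 6*y^2 + 2*y), so (x − y) is a factor with cofactor a^2 + 7*a*y + 2*a + 6*y^2 + 2*y.
The cofactor groups again: a^2 + 7*a*y + 2*a + 6*y^2 + 2*y = a*(a + 6*y + 2) + y*(a + 6*y + 2); both groups contain (a + 6*y + 2), giving (a + y)*(a + 6*y + 2).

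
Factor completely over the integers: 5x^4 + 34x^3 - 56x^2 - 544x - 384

(5x + 4)(x + 4)(x + 6)(x - 4)

Testing divisors of the constant over divisors of the leading coefficient, x = -4/5 is a root, so (5x + 4) divides it; the quotient is x^3 + 6x^2 - 16x - 96.
Then x = 4 is a root, giving the factor (x - 4) and quotient x^2 + 10x + 24.
The remaining quadratic factors as (x + 4)(x + 6).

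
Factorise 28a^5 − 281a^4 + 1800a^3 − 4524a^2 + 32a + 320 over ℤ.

(4a + 1)(7a − 2)(a − 4)(a^2 − 6a + 40)

Among the possible rational roots, a = −1/4 is a root, giving the factor (4a + 1) and quotient 7a^4 − 72a^3 + 468a^2 − 1248a + 320.
Then a = 4 is a root, giving the factor (a − 4) and quotient 7a^3 − 44a^2 + 292a − 80.
Next, a = 2/7 is a root, so (7a − 2) is a factor; dividing leaves a^2 − 6a + 40.
The quadratic a^2 − 6a + 40 has discriminant −124 < 0 and is irreducible over ℤ.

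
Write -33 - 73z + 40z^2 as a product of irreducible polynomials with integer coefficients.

Need a pair with product 40·(-33) = -1320 and sum -73: that's -88 and 15.
Split the middle term: 40z^2 - 88z + 15z - 33 = 8z(5z - 11) + 3(5z - 11).

(5z - 11)(8z + 3)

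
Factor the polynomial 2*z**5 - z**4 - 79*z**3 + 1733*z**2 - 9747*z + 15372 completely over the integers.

(2*z - 7)*(z + 12)*(z - 3)*(z**2 - 6*z + 61)

Trying the rational-root candidates, z = 7/2 is a root, so (2*z - 7) is a factor; dividing leaves z**4 + 3*z**3 - 29*z**2 + 765*z - 2196.
Continuing, z = -12 is a root, so (z + 12) divides it; the quotient is z**3 - 9*z**2 + 79*z - 183.
Continuing, z = 3 is a root, so (z - 3) divides it; the quotient is z**2 - 6*z + 61.
The quadratic z**2 - 6*z + 61 has discriminant -208 < 0 and is irreducible over ℤ.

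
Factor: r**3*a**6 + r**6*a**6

Pull out the common factor r**3*a**6, leaving r**3 + 1.
Recognize a sum of cubes with the parts r and 1.

a**6*r**3*(r + 1)*(r**2 - r + 1)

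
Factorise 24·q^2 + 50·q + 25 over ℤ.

Need a pair with product 24·25 = 600 and sum 50: that's 20 and 30.
Split the middle term: 24·q^2 + 20·q + 30·q + 25 = 4·q·(6·q + 5) + 5·(6·q + 5).

(4·q + 5)·(6·q + 5)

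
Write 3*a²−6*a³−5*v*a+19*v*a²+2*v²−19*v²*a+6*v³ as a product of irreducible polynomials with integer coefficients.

(3*v−2*a+1)*(2*v−3*a)*(v−a)

Group: 3*v*(2*v²−5*v*a+3*a²) + (−2*a+1)*(2*v²−5*v*a+3*a²); both groups contain (2*v²−5*v*a+3*a²), so (3*v−2*a+1) is a factor with cofactor 2*v²−5*v*a+3*a².
The cofactor groups again: 2*v²−5*v*a+3*a² = v*(2*v−3*a) − a*(2*v−3*a); both groups contain (2*v−3*a), giving (v−a)*(2*v−3*a).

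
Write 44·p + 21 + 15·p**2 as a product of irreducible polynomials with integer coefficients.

Need a pair with product 15·21 = 315 and sum 44: that's 35 and 9.
Split the middle term: 15·p**2 + 35·p + 9·p + 21 = 5·p·(3·p + 7) + 3·(3·p + 7).

(3·p + 7)·(5·p + 3)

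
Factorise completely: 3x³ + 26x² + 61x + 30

(3x + 2)(x + 3)(x + 5)

Among the possible rational roots, x = -3 is a root, so (x + 3) is a factor; dividing leaves 3x² + 17x + 10.
The remaining quadratic factors as (x + 5)(3x + 2).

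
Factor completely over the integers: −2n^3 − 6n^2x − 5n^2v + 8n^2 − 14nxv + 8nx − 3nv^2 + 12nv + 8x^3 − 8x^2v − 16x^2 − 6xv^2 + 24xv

−(2n − 2x + 3v)(n + 2x)(n + 2x + v − 4)

Group: n(−2n^2 − 2nx − 3nv + 4x^2 − 6xv) + (2x + v − 4)(−2n^2 − 2nx − 3nv + 4x^2 − 6xv); both groups contain (−2n^2 − 2nx − 3nv + 4x^2 − 6xv), so (n + 2x + v − 4) is a factor with cofactor −2n^2 − 2nx − 3nv + 4x^2 − 6xv.
The cofactor groups again: −2n^2 − 2nx − 3nv + 4x^2 − 6xv = −n(2n − 2x + 3v) − 2x(2n − 2x + 3v); both groups contain (2n − 2x + 3v), giving −(n + 2x)(2n − 2x + 3v).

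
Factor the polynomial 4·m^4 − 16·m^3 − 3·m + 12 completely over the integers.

(m − 4)·(4·m^3 − 3)

Group as (4·m^4 − 3·m) + (−16·m^3 + 12) = m·(4·m^3 − 3) − 4·(4·m^3 − 3).
Both groups share the factor (4·m^3 − 3).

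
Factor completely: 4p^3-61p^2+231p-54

(4p-1)(p-6)(p-9)

Testing divisors of the constant over divisors of the leading coefficient, p = 1/4 is a root, so (4p-1) is a factor; dividing leaves p^2-15p+54.
The remaining quadratic factors as (p-6)(p-9).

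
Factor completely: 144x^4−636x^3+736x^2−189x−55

Among the possible rational roots, x = −1/6 is a root, so (6x+1) is a factor; dividing leaves 24x^3−110x^2+141x−55.
Continuing, x = 1 is a root, so (x−1) is a factor; dividing leaves 24x^2−86x+55.
The remaining quadratic factors as (6x−5)(4x−11).

(4x−11)(6x+1)(6x−5)(x−1)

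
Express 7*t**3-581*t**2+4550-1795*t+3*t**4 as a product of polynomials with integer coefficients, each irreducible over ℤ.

Among the possible rational roots, t = -5 is a root, so (t+5) is a factor; dividing leaves 3*t**3-8*t**2-541*t+910.
Then t = 5/3 is a root, so (3*t-5) is a factor; dividing leaves t**2-t-182.
The remaining quadratic factors as (t-14)(t+13).

(3*t-5)*(t+13)*(t+5)*(t-14)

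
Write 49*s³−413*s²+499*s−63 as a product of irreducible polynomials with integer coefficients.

By the rational root theorem, s = 7 is a root, giving the factor (s−7) and quotient 49*s²−70*s+9.
The remaining quadratic factors as (7*s−9)(7*s−1).

(7*s−1)*(7*s−9)*(s−7)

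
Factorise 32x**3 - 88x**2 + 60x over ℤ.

Pull out the common factor 4x, then factor the remaining trinomial.

4x(2x - 3)(4x - 5)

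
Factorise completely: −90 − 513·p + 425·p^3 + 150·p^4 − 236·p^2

(5·p + 1)·(5·p − 6)·(6·p + 5)·(p + 3)

By the rational root theorem, p = −5/6 is a root, so (6·p + 5) divides it; the quotient is 25·p^3 + 50·p^2 − 81·p − 18.
Then p = −3 is a root, so (p + 3) is a factor; dividing leaves 25·p^2 − 25·p − 6.
The remaining quadratic factors as (5·p + 1)(5·p − 6).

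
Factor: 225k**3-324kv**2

9k(5k+6v)(5k-6v)

Every term has a factor of 9k. Then 25k**2-36v**2 = (5k)² − (6v)².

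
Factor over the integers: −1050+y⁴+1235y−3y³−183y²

Testing divisors of the constant over divisors of the leading coefficient, y = 7 is a root, so (y−7) divides it; the quotient is y³+4y²−155y+150.
Next, y = 1 is a root, so (y−1) divides it; the quotient is y²+5y−150.
The remaining quadratic factors as (y−10)(y+15).

(y+15)(y−1)(y−10)(y−7)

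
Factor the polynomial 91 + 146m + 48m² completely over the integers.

Need a pair with product 48·91 = 4368 and sum 146: that's 104 and 42.
Split the middle term: 48m² + 104m + 42m + 91 = 8m(6m + 13) + 7(6m + 13).

(6m + 13)(8m + 7)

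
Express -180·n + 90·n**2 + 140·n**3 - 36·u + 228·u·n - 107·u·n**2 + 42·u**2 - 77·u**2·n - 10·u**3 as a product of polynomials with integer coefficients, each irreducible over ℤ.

Group: 5·u·(-2·u**2 - 17·u·n + 6·u - 35·n**2 + 30·n) + (-4·n - 6)·(-2·u**2 - 17·u·n + 6·u - 35·n**2 + 30·n); both groups contain (-2·u**2 - 17·u·n + 6·u - 35·n**2 + 30·n), so (5·u - 4·n - 6) is a factor with cofactor -2·u**2 - 17·u·n + 6·u - 35·n**2 + 30·n.
The cofactor groups again: -2·u**2 - 17·u·n + 6·u - 35·n**2 + 30·n = -2·u·(u + 5·n) + (-7·n + 6)·(u + 5·n); both groups contain (u + 5·n), giving -(2·u + 7·n - 6)·(u + 5·n).

-(5·u - 4·n - 6)·(u + 5·n)·(2·u + 7·n - 6)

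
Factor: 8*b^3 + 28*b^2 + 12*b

4*b*(2*b + 1)*(b + 3)

Pull out the common factor 4*b, then factor the remaining trinomial.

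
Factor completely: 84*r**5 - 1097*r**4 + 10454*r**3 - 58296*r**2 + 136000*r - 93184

(3*r - 14)*(4*r - 13)*(7*r - 8)*(r**2 - 4*r + 64)

Among the possible rational roots, r = 14/3 is a root, so (3*r - 14) divides it; the quotient is 28*r**4 - 235*r**3 + 2388*r**2 - 8288*r + 6656.
Then r = 8/7 is a root, so (7*r - 8) divides it; the quotient is 4*r**3 - 29*r**2 + 308*r - 832.
Continuing, r = 13/4 is a root, so (4*r - 13) divides it; the quotient is r**2 - 4*r + 64.
The quadratic r**2 - 4*r + 64 has discriminant -240 < 0 and is irreducible over ℤ.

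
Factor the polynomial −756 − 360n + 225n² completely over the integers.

Pull out the common factor 9, then factor the remaining trinomial.

9(5n + 6)(5n − 14)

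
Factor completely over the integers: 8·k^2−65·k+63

(8·k−9)·(k−7)

Need a pair with product 8·63 = 504 and sum −65: that's −56 and −9.
Split the middle term: 8·k^2−56·k − 9·k+63 = 8·k·(k−7) − 9·(k−7).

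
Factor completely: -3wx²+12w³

Factor out 3w, leaving 4w²-x², which is a difference of two squares.

3w(2w+x)(2w-x)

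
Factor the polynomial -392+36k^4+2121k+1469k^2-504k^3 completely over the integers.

By the rational root theorem, k = 1/6 is a root, so (6k-1) is a factor; dividing leaves 6k^3-83k^2+231k+392.
Continuing, k = -7/6 is a root, giving the factor (6k+7) and quotient k^2-15k+56.
The remaining quadratic factors as (k-7)(k-8).

(6k+7)(6k-1)(k-7)(k-8)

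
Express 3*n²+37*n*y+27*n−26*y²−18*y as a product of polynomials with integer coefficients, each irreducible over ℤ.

(3*n−2*y)*(n+13*y+9)

Group: n*(3*n−2*y) + (13*y+9)*(3*n−2*y); both groups contain (3*n−2*y).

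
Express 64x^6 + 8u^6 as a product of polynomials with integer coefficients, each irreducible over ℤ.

Every term has a factor of 8; factoring it out leaves 8x^6 + u^6.
Recognize a sum of cubes with the parts 2x^2 and u^2.

8(2x^2 + u^2)(4x^4 - 2x^2u^2 + u^4)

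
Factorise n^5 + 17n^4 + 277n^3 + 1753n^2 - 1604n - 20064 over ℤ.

Testing divisors of the constant over divisors of the leading coefficient, n = -8 is a root, giving the factor (n + 8) and quotient n^4 + 9n^3 + 205n^2 + 113n - 2508.
Next, n = -4 is a root, so (n + 4) divides it; the quotient is n^3 + 5n^2 + 185n - 627.
Next, n = 3 is a root, so (n - 3) divides it; the quotient is n^2 + 8n + 209.
The quadratic n^2 + 8n + 209 has discriminant -772 < 0 and is irreducible over ℤ.

(n + 4)(n + 8)(n - 3)(n^2 + 8n + 209)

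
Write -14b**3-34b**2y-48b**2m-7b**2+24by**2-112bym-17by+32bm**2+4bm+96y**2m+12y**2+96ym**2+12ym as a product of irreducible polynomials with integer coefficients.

-(2b+8m+1)(7b-4y-4m)(b+3y)

Group: b(-14b**2+8by-48bm-7b+32ym+4y+32m**2+4m) + 3y(-14b**2+8by-48bm-7b+32ym+4y+32m**2+4m); both groups contain (-14b**2+8by-48bm-7b+32ym+4y+32m**2+4m), so (b+3y) is a factor with cofactor -14b**2+8by-48bm-7b+32ym+4y+32m**2+4m.
The cofactor groups again: -14b**2+8by-48bm-7b+32ym+4y+32m**2+4m = -7b(2b+8m+1) + (4y+4m)(2b+8m+1); both groups contain (2b+8m+1), giving -(7b-4y-4m)(2b+8m+1).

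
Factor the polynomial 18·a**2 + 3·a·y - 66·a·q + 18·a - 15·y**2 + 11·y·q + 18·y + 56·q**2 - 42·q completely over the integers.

Group: 6·a·(3·a + 3·y - 7·q) + (-5·y - 8·q + 6)·(3·a + 3·y - 7·q); both groups contain (3·a + 3·y - 7·q).

(3·a + 3·y - 7·q)·(6·a - 5·y - 8·q + 6)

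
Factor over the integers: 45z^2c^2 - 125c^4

5c^2(3z - 5c)(3z + 5c)

Factor out 5c^2, leaving 9z^2 - 25c^2, which is a difference of two squares.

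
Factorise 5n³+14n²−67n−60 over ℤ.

(5n+4)(n+5)(n−3)

By the rational root theorem, n = −4/5 is a root, giving the factor (5n+4) and quotient n²+2n−15.
The remaining quadratic factors as (n−3)(n+5).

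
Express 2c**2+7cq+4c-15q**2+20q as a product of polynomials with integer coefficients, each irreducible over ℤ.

(2c-3q+4)(c+5q)

Group: 2c(c+5q) + (-3q+4)(c+5q); both groups contain (c+5q).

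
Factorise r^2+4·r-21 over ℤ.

(r+7)·(r-3)

Two integers with product -21 and sum 4 are 7 and -3.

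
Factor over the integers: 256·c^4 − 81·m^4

(4·c + 3·m)·(4·c − 3·m)·(16·c^2 + 9·m^2)

Difference of squares twice: with A = 4·c and B = 3·m, A⁴ − B⁴ = (A² − B²)(A² + B²), and A² − B² factors again.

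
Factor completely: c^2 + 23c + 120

(c + 15)(c + 8)

Two integers with product 120 and sum 23 are 15 and 8.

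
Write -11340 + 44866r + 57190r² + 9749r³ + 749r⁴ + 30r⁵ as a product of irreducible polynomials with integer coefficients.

(5r - 1)(6r + 7)(r + 10)(r² + 14r + 162)

Testing divisors of the constant over divisors of the leading coefficient, r = 1/5 is a root, so (5r - 1) divides it; the quotient is 6r⁴ + 151r³ + 1980r² + 11834r + 11340.
Continuing, r = -10 is a root, giving the factor (r + 10) and quotient 6r³ + 91r² + 1070r + 1134.
Continuing, r = -7/6 is a root, so (6r + 7) divides it; the quotient is r² + 14r + 162.
The quadratic r² + 14r + 162 has discriminant -452 < 0 and is irreducible over ℤ.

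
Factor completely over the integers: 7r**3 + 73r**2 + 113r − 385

Among the possible rational roots, r = 11/7 is a root, so (7r − 11) is a factor; dividing leaves r**2 + 12r + 35.
The remaining quadratic factors as (r + 7)(r + 5).

(7r − 11)(r + 5)(r + 7)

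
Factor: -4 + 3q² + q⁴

(q + 1)(q - 1)(q² + 4)

Substitute u = q² to get a quadratic in u, then factor.
q² - 1 is a difference of squares.
q² + 4 is irreducible over ℤ (sum of squares).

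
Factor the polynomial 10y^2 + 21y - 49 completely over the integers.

Need a pair with product 10·(-49) = -490 and sum 21: that's -14 and 35.
Split the middle term: 10y^2 - 14y + 35y - 49 = 2y(5y - 7) + 7(5y - 7).

(2y + 7)(5y - 7)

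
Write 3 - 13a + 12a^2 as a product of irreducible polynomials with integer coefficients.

Need a pair with product 12·3 = 36 and sum -13: that's -4 and -9.
Split the middle term: 12a^2 - 4a - 9a + 3 = 4a(3a - 1) - 3(3a - 1).

(3a - 1)(4a - 3)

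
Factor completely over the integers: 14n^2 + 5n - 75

Need a pair with product 14·(-75) = -1050 and sum 5: that's -30 and 35.
Split the middle term: 14n^2 - 30n + 35n - 75 = 2n(7n - 15) + 5(7n - 15).

(2n + 5)(7n - 15)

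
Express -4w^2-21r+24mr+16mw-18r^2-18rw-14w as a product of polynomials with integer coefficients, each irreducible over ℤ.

(3r+2w)(8m-6r-2w-7)

Group: 8m(3r+2w) + (-6r-2w-7)(3r+2w); both groups contain (3r+2w).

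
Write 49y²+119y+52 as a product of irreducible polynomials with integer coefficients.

(7y+13)(7y+4)

Need a pair with product 49·52 = 2548 and sum 119: that's 91 and 28.
Split the middle term: 49y²+91y + 28y+52 = 7y(7y+13) + 4(7y+13).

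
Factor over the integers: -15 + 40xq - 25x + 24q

(5x + 3)(8q - 5)

Group as (40xq - 25x) + (24q - 15) = 5x(8q - 5) + 3(8q - 5).
Both groups share the factor (8q - 5).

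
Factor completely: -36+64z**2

4(4z+3)(4z-3)

Pull out the common factor 4; 16z**2-9 is a difference of squares.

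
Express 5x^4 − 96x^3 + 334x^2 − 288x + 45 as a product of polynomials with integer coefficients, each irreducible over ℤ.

Testing divisors of the constant over divisors of the leading coefficient, x = 1/5 is a root, giving the factor (5x − 1) and quotient x^3 − 19x^2 + 63x − 45.
Then x = 1 is a root, so (x − 1) is a factor; dividing leaves x^2 − 18x + 45.
The remaining quadratic factors as (x − 3)(x − 15).

(5x − 1)(x − 1)(x − 15)(x − 3)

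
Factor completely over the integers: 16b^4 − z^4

(2b + z)(2b − z)(4b^2 + z^2)

Difference of squares twice: with A = 2b and B = z, A⁴ − B⁴ = (A² − B²)(A² + B²), and A² − B² factors again.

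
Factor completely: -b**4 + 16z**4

Difference of squares twice: with A = 2z and B = b, A⁴ − B⁴ = (A² − B²)(A² + B²), and A² − B² factors again.

(2z - b)(2z + b)(4z**2 + b**2)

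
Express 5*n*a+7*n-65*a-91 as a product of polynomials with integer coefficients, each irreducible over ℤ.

(5*a+7)*(n-13)

Group as (5*n*a+7*n) + (-65*a-91) = n*(5*a+7) - 13*(5*a+7).
Both groups share the factor (5*a+7).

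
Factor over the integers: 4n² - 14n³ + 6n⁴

Pull out the common factor 2n², then factor the remaining trinomial.

2n²(3n - 1)(n - 2)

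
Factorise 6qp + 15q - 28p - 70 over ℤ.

(2p + 5)(3q - 14)

Group as (6qp + 15q) + (-28p - 70) = 3q(2p + 5) - 14(2p + 5).
Both groups share the factor (2p + 5).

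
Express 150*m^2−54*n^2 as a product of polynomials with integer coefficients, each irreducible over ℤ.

6*(5*m+3*n)*(5*m−3*n)

Pull out the common factor 6; 25*m^2−9*n^2 is a difference of squares.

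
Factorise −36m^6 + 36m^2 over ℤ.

−36m^2(m + 1)(m − 1)(m^2 + 1)

Pull out the common factor 36m^2, leaving −m^4 + 1.
Recognize a difference of squares with the parts 1 and m^2.
−m^2 + 1 is again a difference of squares: (−m + 1)(m + 1).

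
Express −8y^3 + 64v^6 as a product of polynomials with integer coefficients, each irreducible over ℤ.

8(2v^2 − y)(4v^4 + 2v^2y + y^2)

Every term has a factor of 8; factoring it out leaves 8v^6 − y^3.
Recognize a difference of cubes with the parts 2v^2 and y.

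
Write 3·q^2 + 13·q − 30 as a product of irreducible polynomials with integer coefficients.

(3·q − 5)·(q + 6)

Need a pair with product 3·(−30) = −90 and sum 13: that's 18 and −5.
Split the middle term: 3·q^2 + 18·q − 5·q − 30 = 3·q·(q + 6) − 5·(q + 6).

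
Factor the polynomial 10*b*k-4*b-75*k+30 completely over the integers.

Group as (10*b*k-4*b) + (-75*k+30) = 2*b*(5*k-2) - 15*(5*k-2).
Both groups share the factor (5*k-2).

(2*b-15)*(5*k-2)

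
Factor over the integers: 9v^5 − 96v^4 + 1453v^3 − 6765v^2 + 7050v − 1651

Trying the rational-root candidates, v = 1 is a root, so (v − 1) is a factor; dividing leaves 9v^4 − 87v^3 + 1366v^2 − 5399v + 1651.
Then v = 13/3 is a root, so (3v − 13) is a factor; dividing leaves 3v^3 − 16v^2 + 386v − 127.
Next, v = 1/3 is a root, giving the factor (3v − 1) and quotient v^2 − 5v + 127.
The quadratic v^2 − 5v + 127 has discriminant −483 < 0 and is irreducible over ℤ.

(3v − 1)(3v − 13)(v − 1)(v^2 − 5v + 127)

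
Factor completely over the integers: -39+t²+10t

(t+13)(t-3)

Two integers with product -39 and sum 10 are 13 and -3.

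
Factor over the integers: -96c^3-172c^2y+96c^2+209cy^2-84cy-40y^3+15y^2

Group: 4c(-24c^2-49cy+24c+40y^2-15y) - y(-24c^2-49cy+24c+40y^2-15y); both groups contain (-24c^2-49cy+24c+40y^2-15y), so (4c-y) is a factor with cofactor -24c^2-49cy+24c+40y^2-15y.
The cofactor groups again: -24c^2-49cy+24c+40y^2-15y = -3c(8c-5y) + (-8y+3)(8c-5y); both groups contain (8c-5y), giving -(3c+8y-3)(8c-5y).

-(3c+8y-3)(4c-y)(8c-5y)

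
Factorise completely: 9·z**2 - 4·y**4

-(2·y**2 + 3·z)·(2·y**2 - 3·z)

Recognize a difference of squares with the parts 3·z and 2·y**2.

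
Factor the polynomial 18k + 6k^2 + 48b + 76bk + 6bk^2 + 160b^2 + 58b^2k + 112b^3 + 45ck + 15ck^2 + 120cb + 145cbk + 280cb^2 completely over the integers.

Group: 7b(40cb + 15ck + 16b^2 + 6bk + 16b + 6k) + (k + 3)(40cb + 15ck + 16b^2 + 6bk + 16b + 6k); both groups contain (40cb + 15ck + 16b^2 + 6bk + 16b + 6k), so (7b + k + 3) is a factor with cofactor 40cb + 15ck + 16b^2 + 6bk + 16b + 6k.
The cofactor groups again: 40cb + 15ck + 16b^2 + 6bk + 16b + 6k = 5c(8b + 3k) + (2b + 2)(8b + 3k); both groups contain (8b + 3k), giving (5c + 2b + 2)(8b + 3k).

(5c + 2b + 2)(7b + k + 3)(8b + 3k)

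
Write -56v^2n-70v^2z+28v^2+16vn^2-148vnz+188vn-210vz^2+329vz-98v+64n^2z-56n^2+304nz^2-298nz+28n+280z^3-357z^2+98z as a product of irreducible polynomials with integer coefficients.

-(7v-2n-7z)(2v+8z-7)(4n+5z-2)

Group: 4n(-14v^2+4vn-42vz+49v+16nz-14n+56z^2-49z) + (5z-2)(-14v^2+4vn-42vz+49v+16nz-14n+56z^2-49z); both groups contain (-14v^2+4vn-42vz+49v+16nz-14n+56z^2-49z), so (4n+5z-2) is a factor with cofactor -14v^2+4vn-42vz+49v+16nz-14n+56z^2-49z.
The cofactor groups again: -14v^2+4vn-42vz+49v+16nz-14n+56z^2-49z = -7v(2v+8z-7) + (2n+7z)(2v+8z-7); both groups contain (2v+8z-7), giving -(7v-2n-7z)(2v+8z-7).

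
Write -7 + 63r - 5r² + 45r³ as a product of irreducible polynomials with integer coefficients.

(9r - 1)(5r² + 7)

Group as (45r³ + 63r) + (-5r² - 7) = 9r(5r² + 7) - (5r² + 7).
Both groups share the factor (5r² + 7).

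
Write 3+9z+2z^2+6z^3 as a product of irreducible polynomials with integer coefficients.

(3z+1)(2z^2+3)

Group as (6z^3+9z) + (2z^2+3) = 3z(2z^2+3) + (2z^2+3).
Both groups share the factor (2z^2+3).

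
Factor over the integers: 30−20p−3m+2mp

(2p−3)(m−10)

Group as (2mp−3m) + (−20p+30) = m(2p−3) − 10(2p−3).
Both groups share the factor (2p−3).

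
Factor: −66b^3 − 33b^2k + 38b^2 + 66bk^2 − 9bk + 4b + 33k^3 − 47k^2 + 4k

Group: 11b(−6b^2 − 9bk + 4b − 3k^2 + 4k) + (−11k + 1)(−6b^2 − 9bk + 4b − 3k^2 + 4k); both groups contain (−6b^2 − 9bk + 4b − 3k^2 + 4k), so (11b − 11k + 1) is a factor with cofactor −6b^2 − 9bk + 4b − 3k^2 + 4k.
The cofactor groups again: −6b^2 − 9bk + 4b − 3k^2 + 4k = −b(6b + 3k − 4) − k(6b + 3k − 4); both groups contain (6b + 3k − 4), giving −(b + k)(6b + 3k − 4).

−(11b − 11k + 1)(6b + 3k − 4)(b + k)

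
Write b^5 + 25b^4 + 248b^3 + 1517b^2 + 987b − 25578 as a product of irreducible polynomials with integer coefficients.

Testing divisors of the constant over divisors of the leading coefficient, b = −14 is a root, so (b + 14) is a factor; dividing leaves b^4 + 11b^3 + 94b^2 + 201b − 1827.
Continuing, b = −7 is a root, giving the factor (b + 7) and quotient b^3 + 4b^2 + 66b − 261.
Next, b = 3 is a root, so (b − 3) is a factor; dividing leaves b^2 + 7b + 87.
The quadratic b^2 + 7b + 87 has discriminant −299 < 0 and is irreducible over ℤ.

(b + 14)(b + 7)(b − 3)(b^2 + 7b + 87)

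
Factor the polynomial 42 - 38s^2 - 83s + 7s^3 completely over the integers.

Among the possible rational roots, s = 3/7 is a root, so (7s - 3) is a factor; dividing leaves s^2 - 5s - 14.
The remaining quadratic factors as (s - 7)(s + 2).

(7s - 3)(s + 2)(s - 7)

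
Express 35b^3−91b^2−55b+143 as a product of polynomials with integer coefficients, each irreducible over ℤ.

(5b−13)(7b^2−11)

Group as (35b^3−55b) + (−91b^2+143) = 5b(7b^2−11) − 13(7b^2−11).
Both groups share the factor (7b^2−11).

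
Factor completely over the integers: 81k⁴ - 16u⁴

(3k + 2u)(3k - 2u)(9k² + 4u²)

Write as (9k²)² − (4u²)², then factor 9k² - 4u² once more.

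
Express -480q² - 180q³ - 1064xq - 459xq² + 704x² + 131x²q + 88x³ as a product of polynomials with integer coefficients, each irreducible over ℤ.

Group: x(88x² - 133xq - 60q²) + (3q + 8)(88x² - 133xq - 60q²); both groups contain (88x² - 133xq - 60q²), so (x + 3q + 8) is a factor with cofactor 88x² - 133xq - 60q².
The cofactor groups again: 88x² - 133xq - 60q² = 11x(8x - 15q) + 4q(8x - 15q); both groups contain (8x - 15q), giving (11x + 4q)(8x - 15q).

(8x - 15q)(x + 3q + 8)(11x + 4q)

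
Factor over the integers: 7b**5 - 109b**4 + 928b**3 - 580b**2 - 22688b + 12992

By the rational root theorem, b = -4 is a root, so (b + 4) is a factor; dividing leaves 7b**4 - 137b**3 + 1476b**2 - 6484b + 3248.
Next, b = 4/7 is a root, so (7b - 4) is a factor; dividing leaves b**3 - 19b**2 + 200b - 812.
Next, b = 7 is a root, so (b - 7) is a factor; dividing leaves b**2 - 12b + 116.
The quadratic b**2 - 12b + 116 has discriminant -320 < 0 and is irreducible over ℤ.

(7b - 4)(b + 4)(b - 7)(b**2 - 12b + 116)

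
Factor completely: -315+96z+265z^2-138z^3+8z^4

Trying the rational-root candidates, z = -1 is a root, giving the factor (z+1) and quotient 8z^3-146z^2+411z-315.
Continuing, z = 7/4 is a root, giving the factor (4z-7) and quotient 2z^2-33z+45.
The remaining quadratic factors as (2z-3)(z-15).

(2z-3)(4z-7)(z+1)(z-15)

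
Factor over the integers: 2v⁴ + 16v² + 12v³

2v²(v + 2)(v + 4)

Pull out the common factor 2v², then factor the remaining trinomial.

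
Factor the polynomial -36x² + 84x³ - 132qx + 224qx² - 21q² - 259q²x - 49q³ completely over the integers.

Group: 7q(-7q² - 35qx - 3q + 42x² - 18x) + 2x(-7q² - 35qx - 3q + 42x² - 18x); both groups contain (-7q² - 35qx - 3q + 42x² - 18x), so (7q + 2x) is a factor with cofactor -7q² - 35qx - 3q + 42x² - 18x.
The cofactor groups again: -7q² - 35qx - 3q + 42x² - 18x = -q(7q - 7x + 3) - 6x(7q - 7x + 3); both groups contain (7q - 7x + 3), giving -(q + 6x)(7q - 7x + 3).

-(7q + 2x)(7q - 7x + 3)(q + 6x)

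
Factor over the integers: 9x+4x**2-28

(4x-7)(x+4)

Need a pair with product 4·(-28) = -112 and sum 9: that's 16 and -7.
Split the middle term: 4x**2+16x - 7x-28 = 4x(x+4) - 7(x+4).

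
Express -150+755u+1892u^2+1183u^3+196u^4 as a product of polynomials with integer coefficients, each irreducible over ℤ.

Testing divisors of the constant over divisors of the leading coefficient, u = -15/4 is a root, so (4u+15) divides it; the quotient is 49u^3+112u^2+53u-10.
Then u = 1/7 is a root, giving the factor (7u-1) and quotient 7u^2+17u+10.
The remaining quadratic factors as (u+1)(7u+10).

(4u+15)(7u+10)(7u-1)(u+1)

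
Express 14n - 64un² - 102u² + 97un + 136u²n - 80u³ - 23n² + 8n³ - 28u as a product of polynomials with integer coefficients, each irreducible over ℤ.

-(8u - 8n + 7)(2u - n)(5u - n + 2)

Group: 8u(-10u² + 7un - 4u - n² + 2n) + (-8n + 7)(-10u² + 7un - 4u - n² + 2n); both groups contain (-10u² + 7un - 4u - n² + 2n), so (8u - 8n + 7) is a factor with cofactor -10u² + 7un - 4u - n² + 2n.
The cofactor groups again: -10u² + 7un - 4u - n² + 2n = -5u(2u - n) + (n - 2)(2u - n); both groups contain (2u - n), giving -(5u - n + 2)(2u - n).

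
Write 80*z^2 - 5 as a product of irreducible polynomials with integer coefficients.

5*(4*z + 1)*(4*z - 1)

Pull out the common factor 5; 16*z^2 - 1 is a difference of squares.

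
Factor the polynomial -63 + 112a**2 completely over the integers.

Every term has a factor of 7. Then 16a**2 - 9 = (4a)² − (3)².

7(4a + 3)(4a - 3)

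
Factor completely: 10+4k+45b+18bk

(2k+5)(9b+2)

Group as (18bk+45b) + (4k+10) = 9b(2k+5) + 2(2k+5).
Both groups share the factor (2k+5).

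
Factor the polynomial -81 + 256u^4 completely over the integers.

Difference of squares twice: with A = 4u and B = 3, A⁴ − B⁴ = (A² − B²)(A² + B²), and A² − B² factors again.

(4u + 3)(4u - 3)(16u^2 + 9)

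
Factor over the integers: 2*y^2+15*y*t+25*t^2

(2*y+5*t)*(y+5*t)

Group: 2*y*(y+5*t) + 5*t*(y+5*t); both groups contain (y+5*t).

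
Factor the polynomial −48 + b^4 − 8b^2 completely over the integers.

(b^2 + 4)(b^2 − 12)

Substitute u = b^2 to get a quadratic in u, then factor.
b^2 + 4 is irreducible over ℤ (sum of squares).
b^2 − 12 is irreducible over ℤ (12 is not a perfect square).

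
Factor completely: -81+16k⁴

(2k+3)(2k-3)(4k²+9)

(2k)⁴ − (3)⁴ = ((2k)² − (3)²)((2k)² + (3)²); the first factor splits again, the second (4k²+9) is irreducible.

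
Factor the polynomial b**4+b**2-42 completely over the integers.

Substitute u = b**2 to get a quadratic in u, then factor.
b**2-6 is irreducible over ℤ (6 is not a perfect square).
b**2+7 is irreducible over ℤ (always positive, so no real roots).

(b**2+7)(b**2-6)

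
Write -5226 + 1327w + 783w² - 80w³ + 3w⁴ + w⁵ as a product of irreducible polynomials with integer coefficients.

(w + 13)(w + 3)(w - 2)(w² - 11w + 67)

By the rational root theorem, w = 2 is a root, so (w - 2) divides it; the quotient is w⁴ + 5w³ - 70w² + 643w + 2613.
Continuing, w = -3 is a root, so (w + 3) is a factor; dividing leaves w³ + 2w² - 76w + 871.
Then w = -13 is a root, so (w + 13) is a factor; dividing leaves w² - 11w + 67.
The quadratic w² - 11w + 67 has discriminant -147 < 0 and is irreducible over ℤ.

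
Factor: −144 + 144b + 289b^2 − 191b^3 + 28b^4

Among the possible rational roots, b = 3 is a root, so (b − 3) is a factor; dividing leaves 28b^3 − 107b^2 − 32b + 48.
Next, b = 4/7 is a root, so (7b − 4) divides it; the quotient is 4b^2 − 13b − 12.
The remaining quadratic factors as (4b + 3)(b − 4).

(4b + 3)(7b − 4)(b − 3)(b − 4)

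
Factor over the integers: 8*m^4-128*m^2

8*m^2*(m+4)*(m-4)

Pull out the common factor 8*m^2; m^2-16 is a difference of squares.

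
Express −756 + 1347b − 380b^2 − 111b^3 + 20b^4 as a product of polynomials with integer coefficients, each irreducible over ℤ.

(4b − 3)(5b − 9)(b + 4)(b − 7)

Among the possible rational roots, b = −4 is a root, so (b + 4) divides it; the quotient is 20b^3 − 191b^2 + 384b − 189.
Then b = 7 is a root, so (b − 7) is a factor; dividing leaves 20b^2 − 51b + 27.
The remaining quadratic factors as (5b − 9)(4b − 3).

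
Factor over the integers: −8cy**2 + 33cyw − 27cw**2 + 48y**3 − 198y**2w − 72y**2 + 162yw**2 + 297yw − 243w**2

−(y − 3w)(8y − 9w)(c − 6y + 9)

Group: 8y(−cy + 3cw + 6y**2 − 18yw − 9y + 27w) − 9w(−cy + 3cw + 6y**2 − 18yw − 9y + 27w); both groups contain (−cy + 3cw + 6y**2 − 18yw − 9y + 27w), so (8y − 9w) is a factor with cofactor −cy + 3cw + 6y**2 − 18yw − 9y + 27w.
The cofactor groups again: −cy + 3cw + 6y**2 − 18yw − 9y + 27w = −y(c − 6y + 9) + 3w(c − 6y + 9); both groups contain (c − 6y + 9), giving −(y − 3w)(c − 6y + 9).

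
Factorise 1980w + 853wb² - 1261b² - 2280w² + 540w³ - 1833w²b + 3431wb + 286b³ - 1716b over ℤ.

Group: 9w(60w² - 217wb - 180w + 143b² + 156b) + (2b - 11)(60w² - 217wb - 180w + 143b² + 156b); both groups contain (60w² - 217wb - 180w + 143b² + 156b), so (9w + 2b - 11) is a factor with cofactor 60w² - 217wb - 180w + 143b² + 156b.
The cofactor groups again: 60w² - 217wb - 180w + 143b² + 156b = 15w(4w - 11b - 12) - 13b(4w - 11b - 12); both groups contain (4w - 11b - 12), giving (15w - 13b)(4w - 11b - 12).

(4w - 11b - 12)(15w - 13b)(9w + 2b - 11)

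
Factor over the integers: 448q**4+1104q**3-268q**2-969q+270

(4q+5)(4q+9)(4q-3)(7q-2)

Testing divisors of the constant over divisors of the leading coefficient, q = 3/4 is a root, so (4q-3) is a factor; dividing leaves 112q**3+360q**2+203q-90.
Next, q = -9/4 is a root, giving the factor (4q+9) and quotient 28q**2+27q-10.
The remaining quadratic factors as (4q+5)(7q-2).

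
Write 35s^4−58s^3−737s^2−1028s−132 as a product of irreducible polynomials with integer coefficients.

Trying the rational-root candidates, s = 6 is a root, giving the factor (s−6) and quotient 35s^3+152s^2+175s+22.
Next, s = −11/5 is a root, giving the factor (5s+11) and quotient 7s^2+15s+2.
The remaining quadratic factors as (7s+1)(s+2).

(5s+11)(7s+1)(s+2)(s−6)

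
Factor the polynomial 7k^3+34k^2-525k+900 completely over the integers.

(7k-15)(k+12)(k-5)

Trying the rational-root candidates, k = 15/7 is a root, giving the factor (7k-15) and quotient k^2+7k-60.
The remaining quadratic factors as (k+12)(k-5).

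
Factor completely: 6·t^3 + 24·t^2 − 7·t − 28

Group as (6·t^3 − 7·t) + (24·t^2 − 28) = t·(6·t^2 − 7) + 4·(6·t^2 − 7).
Both groups share the factor (6·t^2 − 7).

(t + 4)·(6·t^2 − 7)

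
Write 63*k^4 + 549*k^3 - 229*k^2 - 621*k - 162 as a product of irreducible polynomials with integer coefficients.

(3*k + 1)*(3*k + 2)*(7*k - 9)*(k + 9)

Trying the rational-root candidates, k = 9/7 is a root, so (7*k - 9) divides it; the quotient is 9*k^3 + 90*k^2 + 83*k + 18.
Then k = -2/3 is a root, so (3*k + 2) is a factor; dividing leaves 3*k^2 + 28*k + 9.
The remaining quadratic factors as (k + 9)(3*k + 1).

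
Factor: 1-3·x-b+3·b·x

(3·x-1)·(b-1)

Group as (3·b·x-b) + (-3·x+1) = b·(3·x-1) - (3·x-1).
Both groups share the factor (3·x-1).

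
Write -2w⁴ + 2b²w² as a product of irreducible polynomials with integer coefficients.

Factor out 2w², leaving b² - w², which is a difference of two squares.

2w²(b + w)(b - w)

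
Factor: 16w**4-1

(2w)⁴ − (1)⁴ = ((2w)² − (1)²)((2w)² + (1)²); the first factor splits again, the second (4w**2+1) is irreducible.

(2w+1)(2w-1)(4w**2+1)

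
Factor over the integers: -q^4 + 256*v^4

(4*v - q)*(4*v + q)*(16*v^2 + q^2)

Difference of squares twice: with A = 4*v and B = q, A⁴ − B⁴ = (A² − B²)(A² + B²), and A² − B² factors again.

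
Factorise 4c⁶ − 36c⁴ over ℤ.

4c⁴(c + 3)(c − 3)

Factor out 4c⁴ first: what remains is c² − 9.
Recognize a difference of squares with the parts c and 3.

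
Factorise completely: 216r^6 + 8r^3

8r^3(3r + 1)(9r^2 - 3r + 1)

Pull out the common factor 8r^3, leaving 27r^3 + 1.
Recognize a sum of cubes with the parts 1 and 3r.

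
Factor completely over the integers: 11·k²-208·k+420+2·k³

(2·k-5)·(k+14)·(k-6)

Trying the rational-root candidates, k = -14 is a root, so (k+14) divides it; the quotient is 2·k²-17·k+30.
The remaining quadratic factors as (2·k-5)(k-6).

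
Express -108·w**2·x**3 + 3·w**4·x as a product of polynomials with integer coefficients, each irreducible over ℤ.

3·w**2·x·(w + 6·x)·(w - 6·x)

Every term has a factor of 3·w**2·x. Then w**2 - 36·x**2 = (w)² − (6·x)².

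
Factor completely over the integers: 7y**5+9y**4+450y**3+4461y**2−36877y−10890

Trying the rational-root candidates, y = 5 is a root, so (y−5) is a factor; dividing leaves 7y**4+44y**3+670y**2+7811y+2178.
Continuing, y = −9 is a root, so (y+9) divides it; the quotient is 7y**3−19y**2+841y+242.
Next, y = −2/7 is a root, giving the factor (7y+2) and quotient y**2−3y+121.
The quadratic y**2−3y+121 has discriminant −475 < 0 and is irreducible over ℤ.

(7y+2)(y+9)(y−5)(y**2−3y+121)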